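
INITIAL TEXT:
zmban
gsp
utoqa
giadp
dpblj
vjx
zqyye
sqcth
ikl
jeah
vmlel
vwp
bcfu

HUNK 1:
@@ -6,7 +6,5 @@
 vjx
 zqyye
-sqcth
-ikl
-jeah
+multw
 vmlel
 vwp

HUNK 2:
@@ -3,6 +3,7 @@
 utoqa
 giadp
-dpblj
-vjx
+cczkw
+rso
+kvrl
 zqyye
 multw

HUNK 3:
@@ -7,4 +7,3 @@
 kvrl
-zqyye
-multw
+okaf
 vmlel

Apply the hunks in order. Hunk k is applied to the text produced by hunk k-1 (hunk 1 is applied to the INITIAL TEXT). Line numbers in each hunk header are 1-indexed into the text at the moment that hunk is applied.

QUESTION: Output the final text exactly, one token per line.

Answer: zmban
gsp
utoqa
giadp
cczkw
rso
kvrl
okaf
vmlel
vwp
bcfu

Derivation:
Hunk 1: at line 6 remove [sqcth,ikl,jeah] add [multw] -> 11 lines: zmban gsp utoqa giadp dpblj vjx zqyye multw vmlel vwp bcfu
Hunk 2: at line 3 remove [dpblj,vjx] add [cczkw,rso,kvrl] -> 12 lines: zmban gsp utoqa giadp cczkw rso kvrl zqyye multw vmlel vwp bcfu
Hunk 3: at line 7 remove [zqyye,multw] add [okaf] -> 11 lines: zmban gsp utoqa giadp cczkw rso kvrl okaf vmlel vwp bcfu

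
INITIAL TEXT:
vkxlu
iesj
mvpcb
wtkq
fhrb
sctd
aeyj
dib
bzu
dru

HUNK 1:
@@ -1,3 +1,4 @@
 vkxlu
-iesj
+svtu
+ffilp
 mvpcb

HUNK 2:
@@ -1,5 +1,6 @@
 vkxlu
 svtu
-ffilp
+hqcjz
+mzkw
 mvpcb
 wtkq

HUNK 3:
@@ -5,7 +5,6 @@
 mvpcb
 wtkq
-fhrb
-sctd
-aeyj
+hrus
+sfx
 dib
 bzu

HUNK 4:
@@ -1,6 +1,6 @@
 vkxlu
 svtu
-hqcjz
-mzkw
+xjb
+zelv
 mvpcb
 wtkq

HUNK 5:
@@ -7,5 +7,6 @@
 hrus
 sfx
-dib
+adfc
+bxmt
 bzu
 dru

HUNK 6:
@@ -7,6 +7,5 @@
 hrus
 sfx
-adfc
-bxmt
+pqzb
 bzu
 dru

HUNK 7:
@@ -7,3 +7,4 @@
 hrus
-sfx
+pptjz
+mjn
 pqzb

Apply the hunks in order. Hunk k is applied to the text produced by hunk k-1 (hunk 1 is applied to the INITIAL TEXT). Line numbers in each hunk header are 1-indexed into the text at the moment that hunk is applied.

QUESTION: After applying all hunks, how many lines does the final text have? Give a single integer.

Hunk 1: at line 1 remove [iesj] add [svtu,ffilp] -> 11 lines: vkxlu svtu ffilp mvpcb wtkq fhrb sctd aeyj dib bzu dru
Hunk 2: at line 1 remove [ffilp] add [hqcjz,mzkw] -> 12 lines: vkxlu svtu hqcjz mzkw mvpcb wtkq fhrb sctd aeyj dib bzu dru
Hunk 3: at line 5 remove [fhrb,sctd,aeyj] add [hrus,sfx] -> 11 lines: vkxlu svtu hqcjz mzkw mvpcb wtkq hrus sfx dib bzu dru
Hunk 4: at line 1 remove [hqcjz,mzkw] add [xjb,zelv] -> 11 lines: vkxlu svtu xjb zelv mvpcb wtkq hrus sfx dib bzu dru
Hunk 5: at line 7 remove [dib] add [adfc,bxmt] -> 12 lines: vkxlu svtu xjb zelv mvpcb wtkq hrus sfx adfc bxmt bzu dru
Hunk 6: at line 7 remove [adfc,bxmt] add [pqzb] -> 11 lines: vkxlu svtu xjb zelv mvpcb wtkq hrus sfx pqzb bzu dru
Hunk 7: at line 7 remove [sfx] add [pptjz,mjn] -> 12 lines: vkxlu svtu xjb zelv mvpcb wtkq hrus pptjz mjn pqzb bzu dru
Final line count: 12

Answer: 12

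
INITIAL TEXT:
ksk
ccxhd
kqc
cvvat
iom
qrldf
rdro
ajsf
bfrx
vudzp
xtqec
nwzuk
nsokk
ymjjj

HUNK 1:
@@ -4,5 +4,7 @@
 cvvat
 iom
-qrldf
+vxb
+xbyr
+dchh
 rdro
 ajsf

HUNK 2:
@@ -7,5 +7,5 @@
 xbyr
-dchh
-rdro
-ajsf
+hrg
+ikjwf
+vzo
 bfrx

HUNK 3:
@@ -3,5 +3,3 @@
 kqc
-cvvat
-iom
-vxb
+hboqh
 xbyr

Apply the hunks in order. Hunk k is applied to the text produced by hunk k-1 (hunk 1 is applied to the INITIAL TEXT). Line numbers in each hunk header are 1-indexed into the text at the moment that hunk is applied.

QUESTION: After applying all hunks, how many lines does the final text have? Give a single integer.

Answer: 14

Derivation:
Hunk 1: at line 4 remove [qrldf] add [vxb,xbyr,dchh] -> 16 lines: ksk ccxhd kqc cvvat iom vxb xbyr dchh rdro ajsf bfrx vudzp xtqec nwzuk nsokk ymjjj
Hunk 2: at line 7 remove [dchh,rdro,ajsf] add [hrg,ikjwf,vzo] -> 16 lines: ksk ccxhd kqc cvvat iom vxb xbyr hrg ikjwf vzo bfrx vudzp xtqec nwzuk nsokk ymjjj
Hunk 3: at line 3 remove [cvvat,iom,vxb] add [hboqh] -> 14 lines: ksk ccxhd kqc hboqh xbyr hrg ikjwf vzo bfrx vudzp xtqec nwzuk nsokk ymjjj
Final line count: 14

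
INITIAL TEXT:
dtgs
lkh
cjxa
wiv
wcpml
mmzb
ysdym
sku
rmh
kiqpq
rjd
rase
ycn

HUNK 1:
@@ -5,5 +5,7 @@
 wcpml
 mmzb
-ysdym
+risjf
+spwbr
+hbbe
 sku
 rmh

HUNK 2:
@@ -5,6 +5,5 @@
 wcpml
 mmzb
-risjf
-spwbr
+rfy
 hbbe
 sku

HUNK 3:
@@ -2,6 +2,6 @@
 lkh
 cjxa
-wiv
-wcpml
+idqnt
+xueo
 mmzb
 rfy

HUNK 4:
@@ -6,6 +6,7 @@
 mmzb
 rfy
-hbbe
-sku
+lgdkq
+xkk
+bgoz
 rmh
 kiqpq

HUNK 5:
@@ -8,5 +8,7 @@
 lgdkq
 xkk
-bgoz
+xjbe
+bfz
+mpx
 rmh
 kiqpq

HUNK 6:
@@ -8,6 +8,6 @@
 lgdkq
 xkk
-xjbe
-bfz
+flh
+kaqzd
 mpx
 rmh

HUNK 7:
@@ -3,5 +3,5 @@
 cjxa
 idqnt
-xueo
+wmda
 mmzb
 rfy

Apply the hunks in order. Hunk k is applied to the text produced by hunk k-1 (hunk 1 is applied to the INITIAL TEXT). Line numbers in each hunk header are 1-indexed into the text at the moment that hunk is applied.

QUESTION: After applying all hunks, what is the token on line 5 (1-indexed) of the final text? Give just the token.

Answer: wmda

Derivation:
Hunk 1: at line 5 remove [ysdym] add [risjf,spwbr,hbbe] -> 15 lines: dtgs lkh cjxa wiv wcpml mmzb risjf spwbr hbbe sku rmh kiqpq rjd rase ycn
Hunk 2: at line 5 remove [risjf,spwbr] add [rfy] -> 14 lines: dtgs lkh cjxa wiv wcpml mmzb rfy hbbe sku rmh kiqpq rjd rase ycn
Hunk 3: at line 2 remove [wiv,wcpml] add [idqnt,xueo] -> 14 lines: dtgs lkh cjxa idqnt xueo mmzb rfy hbbe sku rmh kiqpq rjd rase ycn
Hunk 4: at line 6 remove [hbbe,sku] add [lgdkq,xkk,bgoz] -> 15 lines: dtgs lkh cjxa idqnt xueo mmzb rfy lgdkq xkk bgoz rmh kiqpq rjd rase ycn
Hunk 5: at line 8 remove [bgoz] add [xjbe,bfz,mpx] -> 17 lines: dtgs lkh cjxa idqnt xueo mmzb rfy lgdkq xkk xjbe bfz mpx rmh kiqpq rjd rase ycn
Hunk 6: at line 8 remove [xjbe,bfz] add [flh,kaqzd] -> 17 lines: dtgs lkh cjxa idqnt xueo mmzb rfy lgdkq xkk flh kaqzd mpx rmh kiqpq rjd rase ycn
Hunk 7: at line 3 remove [xueo] add [wmda] -> 17 lines: dtgs lkh cjxa idqnt wmda mmzb rfy lgdkq xkk flh kaqzd mpx rmh kiqpq rjd rase ycn
Final line 5: wmda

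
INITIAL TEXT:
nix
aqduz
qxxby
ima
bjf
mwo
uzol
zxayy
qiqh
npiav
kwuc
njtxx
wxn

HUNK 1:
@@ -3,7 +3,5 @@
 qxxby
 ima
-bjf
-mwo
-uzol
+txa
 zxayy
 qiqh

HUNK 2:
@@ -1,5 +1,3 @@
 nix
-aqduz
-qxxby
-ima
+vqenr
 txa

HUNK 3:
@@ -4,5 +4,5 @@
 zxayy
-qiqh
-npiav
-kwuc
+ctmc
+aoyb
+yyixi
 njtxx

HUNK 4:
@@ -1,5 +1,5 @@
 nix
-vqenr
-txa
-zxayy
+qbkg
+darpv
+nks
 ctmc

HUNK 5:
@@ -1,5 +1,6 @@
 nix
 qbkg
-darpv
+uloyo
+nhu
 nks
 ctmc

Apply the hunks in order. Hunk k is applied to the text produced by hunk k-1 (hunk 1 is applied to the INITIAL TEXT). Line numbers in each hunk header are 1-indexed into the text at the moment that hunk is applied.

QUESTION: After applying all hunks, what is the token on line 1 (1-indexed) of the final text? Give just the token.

Answer: nix

Derivation:
Hunk 1: at line 3 remove [bjf,mwo,uzol] add [txa] -> 11 lines: nix aqduz qxxby ima txa zxayy qiqh npiav kwuc njtxx wxn
Hunk 2: at line 1 remove [aqduz,qxxby,ima] add [vqenr] -> 9 lines: nix vqenr txa zxayy qiqh npiav kwuc njtxx wxn
Hunk 3: at line 4 remove [qiqh,npiav,kwuc] add [ctmc,aoyb,yyixi] -> 9 lines: nix vqenr txa zxayy ctmc aoyb yyixi njtxx wxn
Hunk 4: at line 1 remove [vqenr,txa,zxayy] add [qbkg,darpv,nks] -> 9 lines: nix qbkg darpv nks ctmc aoyb yyixi njtxx wxn
Hunk 5: at line 1 remove [darpv] add [uloyo,nhu] -> 10 lines: nix qbkg uloyo nhu nks ctmc aoyb yyixi njtxx wxn
Final line 1: nix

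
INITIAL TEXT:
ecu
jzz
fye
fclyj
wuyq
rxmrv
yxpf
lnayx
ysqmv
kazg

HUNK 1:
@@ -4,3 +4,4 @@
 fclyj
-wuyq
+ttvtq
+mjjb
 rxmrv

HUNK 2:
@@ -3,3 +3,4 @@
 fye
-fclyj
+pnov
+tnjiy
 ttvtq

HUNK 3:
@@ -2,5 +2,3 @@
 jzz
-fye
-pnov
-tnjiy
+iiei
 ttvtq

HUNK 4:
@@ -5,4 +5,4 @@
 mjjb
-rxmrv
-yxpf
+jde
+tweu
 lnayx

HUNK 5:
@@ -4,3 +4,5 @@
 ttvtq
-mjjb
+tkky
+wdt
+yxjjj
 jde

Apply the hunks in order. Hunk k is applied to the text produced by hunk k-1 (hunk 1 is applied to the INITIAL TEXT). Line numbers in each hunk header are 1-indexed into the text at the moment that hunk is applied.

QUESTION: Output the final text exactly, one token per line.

Answer: ecu
jzz
iiei
ttvtq
tkky
wdt
yxjjj
jde
tweu
lnayx
ysqmv
kazg

Derivation:
Hunk 1: at line 4 remove [wuyq] add [ttvtq,mjjb] -> 11 lines: ecu jzz fye fclyj ttvtq mjjb rxmrv yxpf lnayx ysqmv kazg
Hunk 2: at line 3 remove [fclyj] add [pnov,tnjiy] -> 12 lines: ecu jzz fye pnov tnjiy ttvtq mjjb rxmrv yxpf lnayx ysqmv kazg
Hunk 3: at line 2 remove [fye,pnov,tnjiy] add [iiei] -> 10 lines: ecu jzz iiei ttvtq mjjb rxmrv yxpf lnayx ysqmv kazg
Hunk 4: at line 5 remove [rxmrv,yxpf] add [jde,tweu] -> 10 lines: ecu jzz iiei ttvtq mjjb jde tweu lnayx ysqmv kazg
Hunk 5: at line 4 remove [mjjb] add [tkky,wdt,yxjjj] -> 12 lines: ecu jzz iiei ttvtq tkky wdt yxjjj jde tweu lnayx ysqmv kazg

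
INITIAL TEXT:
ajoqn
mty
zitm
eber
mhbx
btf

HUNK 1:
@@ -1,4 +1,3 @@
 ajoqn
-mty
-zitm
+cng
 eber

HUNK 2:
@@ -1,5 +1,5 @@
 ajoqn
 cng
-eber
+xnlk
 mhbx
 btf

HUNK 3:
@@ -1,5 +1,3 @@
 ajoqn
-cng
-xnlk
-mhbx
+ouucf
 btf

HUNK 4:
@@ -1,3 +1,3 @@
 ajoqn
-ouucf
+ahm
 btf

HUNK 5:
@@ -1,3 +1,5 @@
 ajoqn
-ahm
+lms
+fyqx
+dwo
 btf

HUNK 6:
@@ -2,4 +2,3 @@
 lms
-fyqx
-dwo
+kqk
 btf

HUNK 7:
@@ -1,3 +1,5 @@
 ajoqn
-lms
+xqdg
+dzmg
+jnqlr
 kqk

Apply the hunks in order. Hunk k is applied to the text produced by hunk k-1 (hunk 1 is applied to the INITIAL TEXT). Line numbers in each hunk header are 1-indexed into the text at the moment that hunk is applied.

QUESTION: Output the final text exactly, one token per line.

Hunk 1: at line 1 remove [mty,zitm] add [cng] -> 5 lines: ajoqn cng eber mhbx btf
Hunk 2: at line 1 remove [eber] add [xnlk] -> 5 lines: ajoqn cng xnlk mhbx btf
Hunk 3: at line 1 remove [cng,xnlk,mhbx] add [ouucf] -> 3 lines: ajoqn ouucf btf
Hunk 4: at line 1 remove [ouucf] add [ahm] -> 3 lines: ajoqn ahm btf
Hunk 5: at line 1 remove [ahm] add [lms,fyqx,dwo] -> 5 lines: ajoqn lms fyqx dwo btf
Hunk 6: at line 2 remove [fyqx,dwo] add [kqk] -> 4 lines: ajoqn lms kqk btf
Hunk 7: at line 1 remove [lms] add [xqdg,dzmg,jnqlr] -> 6 lines: ajoqn xqdg dzmg jnqlr kqk btf

Answer: ajoqn
xqdg
dzmg
jnqlr
kqk
btf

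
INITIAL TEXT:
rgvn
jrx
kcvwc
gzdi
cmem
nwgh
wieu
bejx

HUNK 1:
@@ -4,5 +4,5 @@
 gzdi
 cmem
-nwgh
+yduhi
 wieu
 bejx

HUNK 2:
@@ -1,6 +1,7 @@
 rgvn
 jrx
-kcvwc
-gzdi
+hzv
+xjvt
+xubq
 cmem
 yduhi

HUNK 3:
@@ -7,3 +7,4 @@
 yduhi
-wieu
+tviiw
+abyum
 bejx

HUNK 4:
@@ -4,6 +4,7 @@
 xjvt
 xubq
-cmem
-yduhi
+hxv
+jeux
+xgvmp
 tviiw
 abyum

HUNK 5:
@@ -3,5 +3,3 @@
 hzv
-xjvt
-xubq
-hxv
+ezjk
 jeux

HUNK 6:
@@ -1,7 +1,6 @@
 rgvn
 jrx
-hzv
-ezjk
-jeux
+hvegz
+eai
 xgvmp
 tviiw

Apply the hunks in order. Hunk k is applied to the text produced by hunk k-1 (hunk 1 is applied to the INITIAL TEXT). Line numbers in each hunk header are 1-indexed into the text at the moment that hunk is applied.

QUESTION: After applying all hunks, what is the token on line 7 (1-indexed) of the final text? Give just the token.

Hunk 1: at line 4 remove [nwgh] add [yduhi] -> 8 lines: rgvn jrx kcvwc gzdi cmem yduhi wieu bejx
Hunk 2: at line 1 remove [kcvwc,gzdi] add [hzv,xjvt,xubq] -> 9 lines: rgvn jrx hzv xjvt xubq cmem yduhi wieu bejx
Hunk 3: at line 7 remove [wieu] add [tviiw,abyum] -> 10 lines: rgvn jrx hzv xjvt xubq cmem yduhi tviiw abyum bejx
Hunk 4: at line 4 remove [cmem,yduhi] add [hxv,jeux,xgvmp] -> 11 lines: rgvn jrx hzv xjvt xubq hxv jeux xgvmp tviiw abyum bejx
Hunk 5: at line 3 remove [xjvt,xubq,hxv] add [ezjk] -> 9 lines: rgvn jrx hzv ezjk jeux xgvmp tviiw abyum bejx
Hunk 6: at line 1 remove [hzv,ezjk,jeux] add [hvegz,eai] -> 8 lines: rgvn jrx hvegz eai xgvmp tviiw abyum bejx
Final line 7: abyum

Answer: abyum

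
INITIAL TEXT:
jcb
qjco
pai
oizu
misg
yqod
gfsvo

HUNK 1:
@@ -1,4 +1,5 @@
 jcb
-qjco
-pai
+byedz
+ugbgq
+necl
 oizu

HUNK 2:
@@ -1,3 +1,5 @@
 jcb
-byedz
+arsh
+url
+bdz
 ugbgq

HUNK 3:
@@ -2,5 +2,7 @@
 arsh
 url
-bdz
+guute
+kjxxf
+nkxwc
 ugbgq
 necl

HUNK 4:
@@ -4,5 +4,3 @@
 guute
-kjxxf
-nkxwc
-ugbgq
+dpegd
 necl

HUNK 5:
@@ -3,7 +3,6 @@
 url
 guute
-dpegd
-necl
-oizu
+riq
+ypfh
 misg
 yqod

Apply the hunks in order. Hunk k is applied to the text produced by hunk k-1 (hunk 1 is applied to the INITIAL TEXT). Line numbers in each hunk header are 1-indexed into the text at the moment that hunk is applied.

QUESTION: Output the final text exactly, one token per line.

Hunk 1: at line 1 remove [qjco,pai] add [byedz,ugbgq,necl] -> 8 lines: jcb byedz ugbgq necl oizu misg yqod gfsvo
Hunk 2: at line 1 remove [byedz] add [arsh,url,bdz] -> 10 lines: jcb arsh url bdz ugbgq necl oizu misg yqod gfsvo
Hunk 3: at line 2 remove [bdz] add [guute,kjxxf,nkxwc] -> 12 lines: jcb arsh url guute kjxxf nkxwc ugbgq necl oizu misg yqod gfsvo
Hunk 4: at line 4 remove [kjxxf,nkxwc,ugbgq] add [dpegd] -> 10 lines: jcb arsh url guute dpegd necl oizu misg yqod gfsvo
Hunk 5: at line 3 remove [dpegd,necl,oizu] add [riq,ypfh] -> 9 lines: jcb arsh url guute riq ypfh misg yqod gfsvo

Answer: jcb
arsh
url
guute
riq
ypfh
misg
yqod
gfsvo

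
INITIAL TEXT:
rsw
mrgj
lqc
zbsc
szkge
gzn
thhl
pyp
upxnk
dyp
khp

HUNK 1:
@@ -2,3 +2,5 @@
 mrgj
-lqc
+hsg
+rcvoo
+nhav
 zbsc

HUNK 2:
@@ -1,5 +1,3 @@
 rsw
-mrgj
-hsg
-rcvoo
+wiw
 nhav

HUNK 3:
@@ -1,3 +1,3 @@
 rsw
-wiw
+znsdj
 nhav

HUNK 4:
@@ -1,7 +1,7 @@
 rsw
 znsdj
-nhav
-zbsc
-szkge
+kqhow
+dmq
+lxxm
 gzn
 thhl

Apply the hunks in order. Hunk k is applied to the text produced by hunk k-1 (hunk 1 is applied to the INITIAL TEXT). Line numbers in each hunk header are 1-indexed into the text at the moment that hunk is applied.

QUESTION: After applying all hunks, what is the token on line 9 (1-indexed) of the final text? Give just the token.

Hunk 1: at line 2 remove [lqc] add [hsg,rcvoo,nhav] -> 13 lines: rsw mrgj hsg rcvoo nhav zbsc szkge gzn thhl pyp upxnk dyp khp
Hunk 2: at line 1 remove [mrgj,hsg,rcvoo] add [wiw] -> 11 lines: rsw wiw nhav zbsc szkge gzn thhl pyp upxnk dyp khp
Hunk 3: at line 1 remove [wiw] add [znsdj] -> 11 lines: rsw znsdj nhav zbsc szkge gzn thhl pyp upxnk dyp khp
Hunk 4: at line 1 remove [nhav,zbsc,szkge] add [kqhow,dmq,lxxm] -> 11 lines: rsw znsdj kqhow dmq lxxm gzn thhl pyp upxnk dyp khp
Final line 9: upxnk

Answer: upxnk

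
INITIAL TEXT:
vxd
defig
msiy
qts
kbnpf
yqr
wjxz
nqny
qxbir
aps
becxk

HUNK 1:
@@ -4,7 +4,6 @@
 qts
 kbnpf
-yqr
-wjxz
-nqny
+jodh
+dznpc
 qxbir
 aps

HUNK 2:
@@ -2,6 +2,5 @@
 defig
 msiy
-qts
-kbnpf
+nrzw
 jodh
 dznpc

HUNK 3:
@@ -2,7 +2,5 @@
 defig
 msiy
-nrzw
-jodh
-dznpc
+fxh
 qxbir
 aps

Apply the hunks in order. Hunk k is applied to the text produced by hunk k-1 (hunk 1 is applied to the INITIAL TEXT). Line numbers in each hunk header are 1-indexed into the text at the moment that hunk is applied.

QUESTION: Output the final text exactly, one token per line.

Answer: vxd
defig
msiy
fxh
qxbir
aps
becxk

Derivation:
Hunk 1: at line 4 remove [yqr,wjxz,nqny] add [jodh,dznpc] -> 10 lines: vxd defig msiy qts kbnpf jodh dznpc qxbir aps becxk
Hunk 2: at line 2 remove [qts,kbnpf] add [nrzw] -> 9 lines: vxd defig msiy nrzw jodh dznpc qxbir aps becxk
Hunk 3: at line 2 remove [nrzw,jodh,dznpc] add [fxh] -> 7 lines: vxd defig msiy fxh qxbir aps becxk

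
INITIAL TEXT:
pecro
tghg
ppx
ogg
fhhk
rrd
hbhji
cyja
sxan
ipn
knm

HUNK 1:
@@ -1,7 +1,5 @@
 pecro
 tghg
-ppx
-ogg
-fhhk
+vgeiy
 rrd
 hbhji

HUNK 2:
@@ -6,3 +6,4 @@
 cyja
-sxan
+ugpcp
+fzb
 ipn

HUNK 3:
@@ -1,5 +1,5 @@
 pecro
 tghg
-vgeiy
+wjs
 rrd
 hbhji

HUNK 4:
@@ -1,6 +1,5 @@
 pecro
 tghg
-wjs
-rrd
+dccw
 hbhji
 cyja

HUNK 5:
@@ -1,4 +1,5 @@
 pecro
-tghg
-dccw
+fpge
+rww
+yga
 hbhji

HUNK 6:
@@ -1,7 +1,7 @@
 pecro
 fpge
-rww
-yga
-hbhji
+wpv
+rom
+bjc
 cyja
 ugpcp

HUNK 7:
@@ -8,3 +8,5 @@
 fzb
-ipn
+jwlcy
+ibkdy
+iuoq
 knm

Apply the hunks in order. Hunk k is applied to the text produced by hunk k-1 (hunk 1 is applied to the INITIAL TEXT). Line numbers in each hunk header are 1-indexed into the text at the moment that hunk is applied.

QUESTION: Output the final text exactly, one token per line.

Answer: pecro
fpge
wpv
rom
bjc
cyja
ugpcp
fzb
jwlcy
ibkdy
iuoq
knm

Derivation:
Hunk 1: at line 1 remove [ppx,ogg,fhhk] add [vgeiy] -> 9 lines: pecro tghg vgeiy rrd hbhji cyja sxan ipn knm
Hunk 2: at line 6 remove [sxan] add [ugpcp,fzb] -> 10 lines: pecro tghg vgeiy rrd hbhji cyja ugpcp fzb ipn knm
Hunk 3: at line 1 remove [vgeiy] add [wjs] -> 10 lines: pecro tghg wjs rrd hbhji cyja ugpcp fzb ipn knm
Hunk 4: at line 1 remove [wjs,rrd] add [dccw] -> 9 lines: pecro tghg dccw hbhji cyja ugpcp fzb ipn knm
Hunk 5: at line 1 remove [tghg,dccw] add [fpge,rww,yga] -> 10 lines: pecro fpge rww yga hbhji cyja ugpcp fzb ipn knm
Hunk 6: at line 1 remove [rww,yga,hbhji] add [wpv,rom,bjc] -> 10 lines: pecro fpge wpv rom bjc cyja ugpcp fzb ipn knm
Hunk 7: at line 8 remove [ipn] add [jwlcy,ibkdy,iuoq] -> 12 lines: pecro fpge wpv rom bjc cyja ugpcp fzb jwlcy ibkdy iuoq knm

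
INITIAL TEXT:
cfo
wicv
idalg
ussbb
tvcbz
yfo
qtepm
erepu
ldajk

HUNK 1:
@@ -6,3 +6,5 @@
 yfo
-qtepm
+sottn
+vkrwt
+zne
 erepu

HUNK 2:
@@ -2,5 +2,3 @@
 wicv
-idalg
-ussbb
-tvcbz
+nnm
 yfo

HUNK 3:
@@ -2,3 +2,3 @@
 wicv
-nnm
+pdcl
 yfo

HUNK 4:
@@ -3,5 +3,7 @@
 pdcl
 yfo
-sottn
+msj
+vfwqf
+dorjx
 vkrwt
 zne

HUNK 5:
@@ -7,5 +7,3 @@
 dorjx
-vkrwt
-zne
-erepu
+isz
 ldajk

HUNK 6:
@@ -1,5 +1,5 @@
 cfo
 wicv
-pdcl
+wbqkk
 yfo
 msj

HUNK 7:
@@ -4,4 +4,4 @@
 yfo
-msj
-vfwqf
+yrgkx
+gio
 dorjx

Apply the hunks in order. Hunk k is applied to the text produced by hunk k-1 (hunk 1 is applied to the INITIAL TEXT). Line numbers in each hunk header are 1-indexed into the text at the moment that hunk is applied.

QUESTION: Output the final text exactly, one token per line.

Hunk 1: at line 6 remove [qtepm] add [sottn,vkrwt,zne] -> 11 lines: cfo wicv idalg ussbb tvcbz yfo sottn vkrwt zne erepu ldajk
Hunk 2: at line 2 remove [idalg,ussbb,tvcbz] add [nnm] -> 9 lines: cfo wicv nnm yfo sottn vkrwt zne erepu ldajk
Hunk 3: at line 2 remove [nnm] add [pdcl] -> 9 lines: cfo wicv pdcl yfo sottn vkrwt zne erepu ldajk
Hunk 4: at line 3 remove [sottn] add [msj,vfwqf,dorjx] -> 11 lines: cfo wicv pdcl yfo msj vfwqf dorjx vkrwt zne erepu ldajk
Hunk 5: at line 7 remove [vkrwt,zne,erepu] add [isz] -> 9 lines: cfo wicv pdcl yfo msj vfwqf dorjx isz ldajk
Hunk 6: at line 1 remove [pdcl] add [wbqkk] -> 9 lines: cfo wicv wbqkk yfo msj vfwqf dorjx isz ldajk
Hunk 7: at line 4 remove [msj,vfwqf] add [yrgkx,gio] -> 9 lines: cfo wicv wbqkk yfo yrgkx gio dorjx isz ldajk

Answer: cfo
wicv
wbqkk
yfo
yrgkx
gio
dorjx
isz
ldajk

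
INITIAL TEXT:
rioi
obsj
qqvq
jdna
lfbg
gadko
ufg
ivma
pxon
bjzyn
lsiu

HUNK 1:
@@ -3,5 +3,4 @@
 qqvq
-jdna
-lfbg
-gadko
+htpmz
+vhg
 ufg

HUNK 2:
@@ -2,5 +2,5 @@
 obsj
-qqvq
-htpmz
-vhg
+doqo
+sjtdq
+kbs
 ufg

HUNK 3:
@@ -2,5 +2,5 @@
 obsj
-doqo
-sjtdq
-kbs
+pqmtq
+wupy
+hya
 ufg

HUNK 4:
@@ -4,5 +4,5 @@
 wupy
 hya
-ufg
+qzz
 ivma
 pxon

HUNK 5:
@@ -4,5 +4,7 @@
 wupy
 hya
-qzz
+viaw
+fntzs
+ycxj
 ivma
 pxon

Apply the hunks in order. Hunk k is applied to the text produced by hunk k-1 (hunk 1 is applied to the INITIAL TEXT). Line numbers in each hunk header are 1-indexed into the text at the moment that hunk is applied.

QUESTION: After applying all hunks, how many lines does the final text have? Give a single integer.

Answer: 12

Derivation:
Hunk 1: at line 3 remove [jdna,lfbg,gadko] add [htpmz,vhg] -> 10 lines: rioi obsj qqvq htpmz vhg ufg ivma pxon bjzyn lsiu
Hunk 2: at line 2 remove [qqvq,htpmz,vhg] add [doqo,sjtdq,kbs] -> 10 lines: rioi obsj doqo sjtdq kbs ufg ivma pxon bjzyn lsiu
Hunk 3: at line 2 remove [doqo,sjtdq,kbs] add [pqmtq,wupy,hya] -> 10 lines: rioi obsj pqmtq wupy hya ufg ivma pxon bjzyn lsiu
Hunk 4: at line 4 remove [ufg] add [qzz] -> 10 lines: rioi obsj pqmtq wupy hya qzz ivma pxon bjzyn lsiu
Hunk 5: at line 4 remove [qzz] add [viaw,fntzs,ycxj] -> 12 lines: rioi obsj pqmtq wupy hya viaw fntzs ycxj ivma pxon bjzyn lsiu
Final line count: 12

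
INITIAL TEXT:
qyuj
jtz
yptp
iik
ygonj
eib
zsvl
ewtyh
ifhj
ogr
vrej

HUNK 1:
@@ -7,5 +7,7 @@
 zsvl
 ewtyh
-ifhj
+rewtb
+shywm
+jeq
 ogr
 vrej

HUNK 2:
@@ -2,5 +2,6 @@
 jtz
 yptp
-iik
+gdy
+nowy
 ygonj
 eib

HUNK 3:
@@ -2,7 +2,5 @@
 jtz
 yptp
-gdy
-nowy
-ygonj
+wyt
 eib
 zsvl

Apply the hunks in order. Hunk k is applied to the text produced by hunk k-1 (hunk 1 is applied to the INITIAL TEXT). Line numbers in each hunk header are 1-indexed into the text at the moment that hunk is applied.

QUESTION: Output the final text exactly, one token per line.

Answer: qyuj
jtz
yptp
wyt
eib
zsvl
ewtyh
rewtb
shywm
jeq
ogr
vrej

Derivation:
Hunk 1: at line 7 remove [ifhj] add [rewtb,shywm,jeq] -> 13 lines: qyuj jtz yptp iik ygonj eib zsvl ewtyh rewtb shywm jeq ogr vrej
Hunk 2: at line 2 remove [iik] add [gdy,nowy] -> 14 lines: qyuj jtz yptp gdy nowy ygonj eib zsvl ewtyh rewtb shywm jeq ogr vrej
Hunk 3: at line 2 remove [gdy,nowy,ygonj] add [wyt] -> 12 lines: qyuj jtz yptp wyt eib zsvl ewtyh rewtb shywm jeq ogr vrej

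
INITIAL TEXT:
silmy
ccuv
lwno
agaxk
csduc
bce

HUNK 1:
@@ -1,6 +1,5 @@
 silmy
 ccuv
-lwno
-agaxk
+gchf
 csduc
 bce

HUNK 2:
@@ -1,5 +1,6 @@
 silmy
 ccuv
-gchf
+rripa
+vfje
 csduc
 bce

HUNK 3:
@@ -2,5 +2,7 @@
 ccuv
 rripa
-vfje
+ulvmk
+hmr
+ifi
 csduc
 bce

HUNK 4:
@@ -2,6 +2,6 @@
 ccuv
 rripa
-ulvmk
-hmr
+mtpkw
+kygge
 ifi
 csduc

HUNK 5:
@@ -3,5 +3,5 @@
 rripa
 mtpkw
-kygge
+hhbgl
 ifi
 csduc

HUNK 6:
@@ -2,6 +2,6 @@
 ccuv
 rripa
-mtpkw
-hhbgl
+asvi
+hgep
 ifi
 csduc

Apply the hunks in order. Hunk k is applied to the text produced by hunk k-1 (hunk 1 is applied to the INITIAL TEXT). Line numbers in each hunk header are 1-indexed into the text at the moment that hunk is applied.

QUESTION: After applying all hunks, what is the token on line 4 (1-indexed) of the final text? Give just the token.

Answer: asvi

Derivation:
Hunk 1: at line 1 remove [lwno,agaxk] add [gchf] -> 5 lines: silmy ccuv gchf csduc bce
Hunk 2: at line 1 remove [gchf] add [rripa,vfje] -> 6 lines: silmy ccuv rripa vfje csduc bce
Hunk 3: at line 2 remove [vfje] add [ulvmk,hmr,ifi] -> 8 lines: silmy ccuv rripa ulvmk hmr ifi csduc bce
Hunk 4: at line 2 remove [ulvmk,hmr] add [mtpkw,kygge] -> 8 lines: silmy ccuv rripa mtpkw kygge ifi csduc bce
Hunk 5: at line 3 remove [kygge] add [hhbgl] -> 8 lines: silmy ccuv rripa mtpkw hhbgl ifi csduc bce
Hunk 6: at line 2 remove [mtpkw,hhbgl] add [asvi,hgep] -> 8 lines: silmy ccuv rripa asvi hgep ifi csduc bce
Final line 4: asvi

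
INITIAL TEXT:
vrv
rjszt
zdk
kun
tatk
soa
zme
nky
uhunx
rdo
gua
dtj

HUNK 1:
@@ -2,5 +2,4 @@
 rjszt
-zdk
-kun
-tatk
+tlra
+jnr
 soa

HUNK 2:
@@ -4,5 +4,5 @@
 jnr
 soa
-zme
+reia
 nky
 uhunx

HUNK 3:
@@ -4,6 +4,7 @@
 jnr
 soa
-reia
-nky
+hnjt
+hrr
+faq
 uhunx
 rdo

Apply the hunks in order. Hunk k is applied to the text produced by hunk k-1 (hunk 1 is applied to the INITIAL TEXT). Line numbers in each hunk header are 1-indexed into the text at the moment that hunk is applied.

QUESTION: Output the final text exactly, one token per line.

Hunk 1: at line 2 remove [zdk,kun,tatk] add [tlra,jnr] -> 11 lines: vrv rjszt tlra jnr soa zme nky uhunx rdo gua dtj
Hunk 2: at line 4 remove [zme] add [reia] -> 11 lines: vrv rjszt tlra jnr soa reia nky uhunx rdo gua dtj
Hunk 3: at line 4 remove [reia,nky] add [hnjt,hrr,faq] -> 12 lines: vrv rjszt tlra jnr soa hnjt hrr faq uhunx rdo gua dtj

Answer: vrv
rjszt
tlra
jnr
soa
hnjt
hrr
faq
uhunx
rdo
gua
dtj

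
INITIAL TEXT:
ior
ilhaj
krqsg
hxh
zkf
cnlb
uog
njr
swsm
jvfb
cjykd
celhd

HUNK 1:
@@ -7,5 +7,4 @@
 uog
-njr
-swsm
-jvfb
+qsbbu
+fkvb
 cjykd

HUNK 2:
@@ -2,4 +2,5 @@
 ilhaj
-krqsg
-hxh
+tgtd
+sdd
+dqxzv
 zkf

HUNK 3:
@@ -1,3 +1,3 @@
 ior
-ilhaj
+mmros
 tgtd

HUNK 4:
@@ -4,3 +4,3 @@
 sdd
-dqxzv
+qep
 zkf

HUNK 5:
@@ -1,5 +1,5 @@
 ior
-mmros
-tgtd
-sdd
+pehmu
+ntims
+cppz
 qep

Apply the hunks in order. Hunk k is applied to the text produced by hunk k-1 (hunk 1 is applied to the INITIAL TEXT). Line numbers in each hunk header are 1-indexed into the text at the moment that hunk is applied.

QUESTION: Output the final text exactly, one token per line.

Answer: ior
pehmu
ntims
cppz
qep
zkf
cnlb
uog
qsbbu
fkvb
cjykd
celhd

Derivation:
Hunk 1: at line 7 remove [njr,swsm,jvfb] add [qsbbu,fkvb] -> 11 lines: ior ilhaj krqsg hxh zkf cnlb uog qsbbu fkvb cjykd celhd
Hunk 2: at line 2 remove [krqsg,hxh] add [tgtd,sdd,dqxzv] -> 12 lines: ior ilhaj tgtd sdd dqxzv zkf cnlb uog qsbbu fkvb cjykd celhd
Hunk 3: at line 1 remove [ilhaj] add [mmros] -> 12 lines: ior mmros tgtd sdd dqxzv zkf cnlb uog qsbbu fkvb cjykd celhd
Hunk 4: at line 4 remove [dqxzv] add [qep] -> 12 lines: ior mmros tgtd sdd qep zkf cnlb uog qsbbu fkvb cjykd celhd
Hunk 5: at line 1 remove [mmros,tgtd,sdd] add [pehmu,ntims,cppz] -> 12 lines: ior pehmu ntims cppz qep zkf cnlb uog qsbbu fkvb cjykd celhd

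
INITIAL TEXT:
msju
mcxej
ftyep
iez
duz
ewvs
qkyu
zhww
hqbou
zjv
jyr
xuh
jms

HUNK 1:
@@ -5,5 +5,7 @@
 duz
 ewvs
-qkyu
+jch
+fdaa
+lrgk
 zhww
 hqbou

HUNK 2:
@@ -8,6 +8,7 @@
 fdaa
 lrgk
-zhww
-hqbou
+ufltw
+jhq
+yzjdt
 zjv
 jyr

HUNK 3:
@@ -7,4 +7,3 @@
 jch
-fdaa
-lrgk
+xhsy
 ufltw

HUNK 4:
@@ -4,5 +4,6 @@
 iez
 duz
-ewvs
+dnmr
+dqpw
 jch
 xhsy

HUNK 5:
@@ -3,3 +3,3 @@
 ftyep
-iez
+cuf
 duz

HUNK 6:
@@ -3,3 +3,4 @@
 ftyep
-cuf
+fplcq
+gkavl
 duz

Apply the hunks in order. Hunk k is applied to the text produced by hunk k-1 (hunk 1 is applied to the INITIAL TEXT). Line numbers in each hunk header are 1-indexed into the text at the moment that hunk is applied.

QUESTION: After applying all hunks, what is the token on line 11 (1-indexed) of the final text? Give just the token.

Answer: ufltw

Derivation:
Hunk 1: at line 5 remove [qkyu] add [jch,fdaa,lrgk] -> 15 lines: msju mcxej ftyep iez duz ewvs jch fdaa lrgk zhww hqbou zjv jyr xuh jms
Hunk 2: at line 8 remove [zhww,hqbou] add [ufltw,jhq,yzjdt] -> 16 lines: msju mcxej ftyep iez duz ewvs jch fdaa lrgk ufltw jhq yzjdt zjv jyr xuh jms
Hunk 3: at line 7 remove [fdaa,lrgk] add [xhsy] -> 15 lines: msju mcxej ftyep iez duz ewvs jch xhsy ufltw jhq yzjdt zjv jyr xuh jms
Hunk 4: at line 4 remove [ewvs] add [dnmr,dqpw] -> 16 lines: msju mcxej ftyep iez duz dnmr dqpw jch xhsy ufltw jhq yzjdt zjv jyr xuh jms
Hunk 5: at line 3 remove [iez] add [cuf] -> 16 lines: msju mcxej ftyep cuf duz dnmr dqpw jch xhsy ufltw jhq yzjdt zjv jyr xuh jms
Hunk 6: at line 3 remove [cuf] add [fplcq,gkavl] -> 17 lines: msju mcxej ftyep fplcq gkavl duz dnmr dqpw jch xhsy ufltw jhq yzjdt zjv jyr xuh jms
Final line 11: ufltw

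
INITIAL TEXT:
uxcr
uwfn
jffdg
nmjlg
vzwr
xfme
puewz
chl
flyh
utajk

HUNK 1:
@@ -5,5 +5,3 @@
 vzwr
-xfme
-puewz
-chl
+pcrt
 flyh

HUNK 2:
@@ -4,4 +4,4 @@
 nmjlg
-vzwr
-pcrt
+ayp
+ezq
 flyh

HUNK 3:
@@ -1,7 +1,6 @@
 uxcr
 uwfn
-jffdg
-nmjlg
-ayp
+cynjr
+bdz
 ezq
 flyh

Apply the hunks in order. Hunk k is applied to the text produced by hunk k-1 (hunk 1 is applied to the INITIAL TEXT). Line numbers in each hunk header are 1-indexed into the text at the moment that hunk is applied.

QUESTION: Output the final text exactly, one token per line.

Answer: uxcr
uwfn
cynjr
bdz
ezq
flyh
utajk

Derivation:
Hunk 1: at line 5 remove [xfme,puewz,chl] add [pcrt] -> 8 lines: uxcr uwfn jffdg nmjlg vzwr pcrt flyh utajk
Hunk 2: at line 4 remove [vzwr,pcrt] add [ayp,ezq] -> 8 lines: uxcr uwfn jffdg nmjlg ayp ezq flyh utajk
Hunk 3: at line 1 remove [jffdg,nmjlg,ayp] add [cynjr,bdz] -> 7 lines: uxcr uwfn cynjr bdz ezq flyh utajk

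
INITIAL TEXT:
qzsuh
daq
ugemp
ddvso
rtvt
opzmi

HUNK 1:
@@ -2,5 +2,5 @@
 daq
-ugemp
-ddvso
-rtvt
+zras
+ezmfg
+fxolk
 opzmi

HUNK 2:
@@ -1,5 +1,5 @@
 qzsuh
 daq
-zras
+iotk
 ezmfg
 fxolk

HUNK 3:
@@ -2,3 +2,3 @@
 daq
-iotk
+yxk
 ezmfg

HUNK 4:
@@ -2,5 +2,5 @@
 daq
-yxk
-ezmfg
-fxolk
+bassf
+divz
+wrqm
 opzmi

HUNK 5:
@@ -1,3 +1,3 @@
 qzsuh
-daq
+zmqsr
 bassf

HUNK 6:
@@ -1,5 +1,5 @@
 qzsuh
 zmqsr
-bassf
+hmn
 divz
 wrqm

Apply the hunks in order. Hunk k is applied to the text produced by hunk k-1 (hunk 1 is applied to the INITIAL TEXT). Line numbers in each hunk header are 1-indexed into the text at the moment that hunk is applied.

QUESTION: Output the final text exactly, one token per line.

Answer: qzsuh
zmqsr
hmn
divz
wrqm
opzmi

Derivation:
Hunk 1: at line 2 remove [ugemp,ddvso,rtvt] add [zras,ezmfg,fxolk] -> 6 lines: qzsuh daq zras ezmfg fxolk opzmi
Hunk 2: at line 1 remove [zras] add [iotk] -> 6 lines: qzsuh daq iotk ezmfg fxolk opzmi
Hunk 3: at line 2 remove [iotk] add [yxk] -> 6 lines: qzsuh daq yxk ezmfg fxolk opzmi
Hunk 4: at line 2 remove [yxk,ezmfg,fxolk] add [bassf,divz,wrqm] -> 6 lines: qzsuh daq bassf divz wrqm opzmi
Hunk 5: at line 1 remove [daq] add [zmqsr] -> 6 lines: qzsuh zmqsr bassf divz wrqm opzmi
Hunk 6: at line 1 remove [bassf] add [hmn] -> 6 lines: qzsuh zmqsr hmn divz wrqm opzmi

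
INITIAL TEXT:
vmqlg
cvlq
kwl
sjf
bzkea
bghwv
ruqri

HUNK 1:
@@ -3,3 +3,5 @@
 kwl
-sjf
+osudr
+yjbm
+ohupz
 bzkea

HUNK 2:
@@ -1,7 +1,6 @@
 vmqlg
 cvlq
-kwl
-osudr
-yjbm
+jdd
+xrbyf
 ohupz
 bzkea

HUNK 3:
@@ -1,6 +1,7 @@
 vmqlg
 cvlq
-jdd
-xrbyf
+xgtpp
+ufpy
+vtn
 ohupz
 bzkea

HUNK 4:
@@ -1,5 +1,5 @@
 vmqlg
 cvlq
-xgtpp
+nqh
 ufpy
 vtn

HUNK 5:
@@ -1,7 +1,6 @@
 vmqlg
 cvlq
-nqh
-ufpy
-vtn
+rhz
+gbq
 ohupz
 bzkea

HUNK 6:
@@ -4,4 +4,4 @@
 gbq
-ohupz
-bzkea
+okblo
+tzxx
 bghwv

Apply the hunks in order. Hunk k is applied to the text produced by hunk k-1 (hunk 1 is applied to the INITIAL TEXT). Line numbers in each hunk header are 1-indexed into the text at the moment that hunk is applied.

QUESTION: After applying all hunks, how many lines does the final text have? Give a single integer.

Answer: 8

Derivation:
Hunk 1: at line 3 remove [sjf] add [osudr,yjbm,ohupz] -> 9 lines: vmqlg cvlq kwl osudr yjbm ohupz bzkea bghwv ruqri
Hunk 2: at line 1 remove [kwl,osudr,yjbm] add [jdd,xrbyf] -> 8 lines: vmqlg cvlq jdd xrbyf ohupz bzkea bghwv ruqri
Hunk 3: at line 1 remove [jdd,xrbyf] add [xgtpp,ufpy,vtn] -> 9 lines: vmqlg cvlq xgtpp ufpy vtn ohupz bzkea bghwv ruqri
Hunk 4: at line 1 remove [xgtpp] add [nqh] -> 9 lines: vmqlg cvlq nqh ufpy vtn ohupz bzkea bghwv ruqri
Hunk 5: at line 1 remove [nqh,ufpy,vtn] add [rhz,gbq] -> 8 lines: vmqlg cvlq rhz gbq ohupz bzkea bghwv ruqri
Hunk 6: at line 4 remove [ohupz,bzkea] add [okblo,tzxx] -> 8 lines: vmqlg cvlq rhz gbq okblo tzxx bghwv ruqri
Final line count: 8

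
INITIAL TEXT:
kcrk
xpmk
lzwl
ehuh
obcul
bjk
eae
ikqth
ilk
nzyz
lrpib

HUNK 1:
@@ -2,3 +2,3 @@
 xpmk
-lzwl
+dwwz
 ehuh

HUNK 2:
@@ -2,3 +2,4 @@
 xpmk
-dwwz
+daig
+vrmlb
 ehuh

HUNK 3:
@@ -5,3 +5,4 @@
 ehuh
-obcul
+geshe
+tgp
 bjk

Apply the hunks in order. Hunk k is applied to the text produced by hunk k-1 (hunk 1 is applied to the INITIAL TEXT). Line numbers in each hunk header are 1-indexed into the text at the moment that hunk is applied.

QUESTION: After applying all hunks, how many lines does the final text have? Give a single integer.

Answer: 13

Derivation:
Hunk 1: at line 2 remove [lzwl] add [dwwz] -> 11 lines: kcrk xpmk dwwz ehuh obcul bjk eae ikqth ilk nzyz lrpib
Hunk 2: at line 2 remove [dwwz] add [daig,vrmlb] -> 12 lines: kcrk xpmk daig vrmlb ehuh obcul bjk eae ikqth ilk nzyz lrpib
Hunk 3: at line 5 remove [obcul] add [geshe,tgp] -> 13 lines: kcrk xpmk daig vrmlb ehuh geshe tgp bjk eae ikqth ilk nzyz lrpib
Final line count: 13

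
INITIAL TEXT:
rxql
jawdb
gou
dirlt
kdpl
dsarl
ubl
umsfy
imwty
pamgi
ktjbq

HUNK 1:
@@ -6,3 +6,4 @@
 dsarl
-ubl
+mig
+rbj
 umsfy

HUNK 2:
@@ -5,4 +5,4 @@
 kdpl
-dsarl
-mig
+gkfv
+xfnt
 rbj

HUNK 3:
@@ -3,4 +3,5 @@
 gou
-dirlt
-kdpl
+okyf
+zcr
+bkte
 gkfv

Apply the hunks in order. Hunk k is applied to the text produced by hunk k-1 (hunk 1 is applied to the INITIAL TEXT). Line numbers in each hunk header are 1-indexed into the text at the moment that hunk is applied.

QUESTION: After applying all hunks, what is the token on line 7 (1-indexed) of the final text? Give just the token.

Hunk 1: at line 6 remove [ubl] add [mig,rbj] -> 12 lines: rxql jawdb gou dirlt kdpl dsarl mig rbj umsfy imwty pamgi ktjbq
Hunk 2: at line 5 remove [dsarl,mig] add [gkfv,xfnt] -> 12 lines: rxql jawdb gou dirlt kdpl gkfv xfnt rbj umsfy imwty pamgi ktjbq
Hunk 3: at line 3 remove [dirlt,kdpl] add [okyf,zcr,bkte] -> 13 lines: rxql jawdb gou okyf zcr bkte gkfv xfnt rbj umsfy imwty pamgi ktjbq
Final line 7: gkfv

Answer: gkfv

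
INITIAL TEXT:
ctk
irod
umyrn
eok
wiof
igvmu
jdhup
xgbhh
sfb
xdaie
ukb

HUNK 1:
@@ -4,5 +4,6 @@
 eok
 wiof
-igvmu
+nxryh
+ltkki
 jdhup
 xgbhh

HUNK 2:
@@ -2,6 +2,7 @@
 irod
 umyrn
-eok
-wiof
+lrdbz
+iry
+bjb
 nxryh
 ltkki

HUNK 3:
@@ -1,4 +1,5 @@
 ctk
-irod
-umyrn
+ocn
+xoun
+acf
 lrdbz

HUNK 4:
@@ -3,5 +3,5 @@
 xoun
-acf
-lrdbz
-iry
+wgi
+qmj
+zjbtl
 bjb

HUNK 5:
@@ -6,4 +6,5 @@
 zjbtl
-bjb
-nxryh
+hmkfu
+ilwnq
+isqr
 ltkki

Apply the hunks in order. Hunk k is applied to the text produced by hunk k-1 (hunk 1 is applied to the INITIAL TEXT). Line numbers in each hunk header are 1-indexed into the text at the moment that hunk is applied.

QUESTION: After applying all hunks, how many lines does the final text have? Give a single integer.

Hunk 1: at line 4 remove [igvmu] add [nxryh,ltkki] -> 12 lines: ctk irod umyrn eok wiof nxryh ltkki jdhup xgbhh sfb xdaie ukb
Hunk 2: at line 2 remove [eok,wiof] add [lrdbz,iry,bjb] -> 13 lines: ctk irod umyrn lrdbz iry bjb nxryh ltkki jdhup xgbhh sfb xdaie ukb
Hunk 3: at line 1 remove [irod,umyrn] add [ocn,xoun,acf] -> 14 lines: ctk ocn xoun acf lrdbz iry bjb nxryh ltkki jdhup xgbhh sfb xdaie ukb
Hunk 4: at line 3 remove [acf,lrdbz,iry] add [wgi,qmj,zjbtl] -> 14 lines: ctk ocn xoun wgi qmj zjbtl bjb nxryh ltkki jdhup xgbhh sfb xdaie ukb
Hunk 5: at line 6 remove [bjb,nxryh] add [hmkfu,ilwnq,isqr] -> 15 lines: ctk ocn xoun wgi qmj zjbtl hmkfu ilwnq isqr ltkki jdhup xgbhh sfb xdaie ukb
Final line count: 15

Answer: 15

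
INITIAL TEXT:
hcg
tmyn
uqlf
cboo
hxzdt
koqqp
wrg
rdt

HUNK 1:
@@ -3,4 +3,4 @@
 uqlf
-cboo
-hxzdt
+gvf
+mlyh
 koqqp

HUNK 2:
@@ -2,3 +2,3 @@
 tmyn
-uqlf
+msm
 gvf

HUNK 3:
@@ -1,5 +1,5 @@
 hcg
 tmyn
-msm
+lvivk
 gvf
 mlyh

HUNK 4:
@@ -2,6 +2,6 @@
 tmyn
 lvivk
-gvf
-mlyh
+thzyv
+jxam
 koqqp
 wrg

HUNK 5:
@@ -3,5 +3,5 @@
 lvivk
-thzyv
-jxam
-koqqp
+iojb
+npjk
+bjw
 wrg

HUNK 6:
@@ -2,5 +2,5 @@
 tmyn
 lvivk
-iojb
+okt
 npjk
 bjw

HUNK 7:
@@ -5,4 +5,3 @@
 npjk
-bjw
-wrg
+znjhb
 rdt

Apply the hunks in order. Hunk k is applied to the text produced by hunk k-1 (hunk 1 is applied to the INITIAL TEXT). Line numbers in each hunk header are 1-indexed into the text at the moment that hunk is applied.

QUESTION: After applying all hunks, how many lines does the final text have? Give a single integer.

Answer: 7

Derivation:
Hunk 1: at line 3 remove [cboo,hxzdt] add [gvf,mlyh] -> 8 lines: hcg tmyn uqlf gvf mlyh koqqp wrg rdt
Hunk 2: at line 2 remove [uqlf] add [msm] -> 8 lines: hcg tmyn msm gvf mlyh koqqp wrg rdt
Hunk 3: at line 1 remove [msm] add [lvivk] -> 8 lines: hcg tmyn lvivk gvf mlyh koqqp wrg rdt
Hunk 4: at line 2 remove [gvf,mlyh] add [thzyv,jxam] -> 8 lines: hcg tmyn lvivk thzyv jxam koqqp wrg rdt
Hunk 5: at line 3 remove [thzyv,jxam,koqqp] add [iojb,npjk,bjw] -> 8 lines: hcg tmyn lvivk iojb npjk bjw wrg rdt
Hunk 6: at line 2 remove [iojb] add [okt] -> 8 lines: hcg tmyn lvivk okt npjk bjw wrg rdt
Hunk 7: at line 5 remove [bjw,wrg] add [znjhb] -> 7 lines: hcg tmyn lvivk okt npjk znjhb rdt
Final line count: 7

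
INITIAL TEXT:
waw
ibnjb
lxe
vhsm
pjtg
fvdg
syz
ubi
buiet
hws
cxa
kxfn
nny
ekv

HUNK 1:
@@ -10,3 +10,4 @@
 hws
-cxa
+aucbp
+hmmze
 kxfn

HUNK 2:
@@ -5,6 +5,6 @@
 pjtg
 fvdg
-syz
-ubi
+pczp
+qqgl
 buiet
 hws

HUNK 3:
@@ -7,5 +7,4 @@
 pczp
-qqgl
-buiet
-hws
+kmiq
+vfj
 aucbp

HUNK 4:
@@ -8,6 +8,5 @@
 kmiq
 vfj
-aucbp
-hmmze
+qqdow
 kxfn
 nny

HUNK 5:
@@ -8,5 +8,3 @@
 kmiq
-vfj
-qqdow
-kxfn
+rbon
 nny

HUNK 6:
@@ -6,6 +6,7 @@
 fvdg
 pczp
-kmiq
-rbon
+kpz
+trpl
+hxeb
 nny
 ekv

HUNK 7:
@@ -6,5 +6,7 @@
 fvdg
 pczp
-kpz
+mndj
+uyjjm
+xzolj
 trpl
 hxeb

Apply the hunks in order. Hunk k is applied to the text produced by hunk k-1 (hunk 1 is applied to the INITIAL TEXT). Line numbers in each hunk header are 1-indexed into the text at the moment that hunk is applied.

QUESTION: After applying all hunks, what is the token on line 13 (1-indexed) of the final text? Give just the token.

Answer: nny

Derivation:
Hunk 1: at line 10 remove [cxa] add [aucbp,hmmze] -> 15 lines: waw ibnjb lxe vhsm pjtg fvdg syz ubi buiet hws aucbp hmmze kxfn nny ekv
Hunk 2: at line 5 remove [syz,ubi] add [pczp,qqgl] -> 15 lines: waw ibnjb lxe vhsm pjtg fvdg pczp qqgl buiet hws aucbp hmmze kxfn nny ekv
Hunk 3: at line 7 remove [qqgl,buiet,hws] add [kmiq,vfj] -> 14 lines: waw ibnjb lxe vhsm pjtg fvdg pczp kmiq vfj aucbp hmmze kxfn nny ekv
Hunk 4: at line 8 remove [aucbp,hmmze] add [qqdow] -> 13 lines: waw ibnjb lxe vhsm pjtg fvdg pczp kmiq vfj qqdow kxfn nny ekv
Hunk 5: at line 8 remove [vfj,qqdow,kxfn] add [rbon] -> 11 lines: waw ibnjb lxe vhsm pjtg fvdg pczp kmiq rbon nny ekv
Hunk 6: at line 6 remove [kmiq,rbon] add [kpz,trpl,hxeb] -> 12 lines: waw ibnjb lxe vhsm pjtg fvdg pczp kpz trpl hxeb nny ekv
Hunk 7: at line 6 remove [kpz] add [mndj,uyjjm,xzolj] -> 14 lines: waw ibnjb lxe vhsm pjtg fvdg pczp mndj uyjjm xzolj trpl hxeb nny ekv
Final line 13: nny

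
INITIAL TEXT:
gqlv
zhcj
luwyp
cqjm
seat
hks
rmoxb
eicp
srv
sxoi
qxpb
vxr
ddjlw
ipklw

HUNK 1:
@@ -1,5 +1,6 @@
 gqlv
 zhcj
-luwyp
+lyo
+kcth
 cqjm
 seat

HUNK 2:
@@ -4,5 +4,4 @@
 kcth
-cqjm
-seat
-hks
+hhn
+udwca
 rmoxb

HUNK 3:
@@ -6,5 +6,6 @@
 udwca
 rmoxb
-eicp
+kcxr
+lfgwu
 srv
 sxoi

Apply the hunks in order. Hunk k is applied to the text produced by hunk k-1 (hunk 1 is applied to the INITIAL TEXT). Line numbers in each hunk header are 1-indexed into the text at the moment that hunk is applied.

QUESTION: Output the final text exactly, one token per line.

Answer: gqlv
zhcj
lyo
kcth
hhn
udwca
rmoxb
kcxr
lfgwu
srv
sxoi
qxpb
vxr
ddjlw
ipklw

Derivation:
Hunk 1: at line 1 remove [luwyp] add [lyo,kcth] -> 15 lines: gqlv zhcj lyo kcth cqjm seat hks rmoxb eicp srv sxoi qxpb vxr ddjlw ipklw
Hunk 2: at line 4 remove [cqjm,seat,hks] add [hhn,udwca] -> 14 lines: gqlv zhcj lyo kcth hhn udwca rmoxb eicp srv sxoi qxpb vxr ddjlw ipklw
Hunk 3: at line 6 remove [eicp] add [kcxr,lfgwu] -> 15 lines: gqlv zhcj lyo kcth hhn udwca rmoxb kcxr lfgwu srv sxoi qxpb vxr ddjlw ipklw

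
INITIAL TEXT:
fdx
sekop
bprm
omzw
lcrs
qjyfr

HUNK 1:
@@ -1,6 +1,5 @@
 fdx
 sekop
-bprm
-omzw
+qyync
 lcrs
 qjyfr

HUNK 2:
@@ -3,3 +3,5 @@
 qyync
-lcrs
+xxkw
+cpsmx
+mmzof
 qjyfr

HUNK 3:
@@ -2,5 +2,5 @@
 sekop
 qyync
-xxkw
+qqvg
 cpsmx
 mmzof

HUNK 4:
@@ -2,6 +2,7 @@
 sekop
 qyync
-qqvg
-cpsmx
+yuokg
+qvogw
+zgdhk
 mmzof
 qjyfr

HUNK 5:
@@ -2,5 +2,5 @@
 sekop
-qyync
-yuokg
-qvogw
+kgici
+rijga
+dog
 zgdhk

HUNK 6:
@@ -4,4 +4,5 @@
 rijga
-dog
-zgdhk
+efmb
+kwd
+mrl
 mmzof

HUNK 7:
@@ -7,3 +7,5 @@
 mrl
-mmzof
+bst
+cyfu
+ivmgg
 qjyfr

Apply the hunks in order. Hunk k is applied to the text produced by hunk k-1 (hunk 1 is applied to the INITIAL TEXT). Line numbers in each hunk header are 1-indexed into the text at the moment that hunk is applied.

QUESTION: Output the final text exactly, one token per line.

Hunk 1: at line 1 remove [bprm,omzw] add [qyync] -> 5 lines: fdx sekop qyync lcrs qjyfr
Hunk 2: at line 3 remove [lcrs] add [xxkw,cpsmx,mmzof] -> 7 lines: fdx sekop qyync xxkw cpsmx mmzof qjyfr
Hunk 3: at line 2 remove [xxkw] add [qqvg] -> 7 lines: fdx sekop qyync qqvg cpsmx mmzof qjyfr
Hunk 4: at line 2 remove [qqvg,cpsmx] add [yuokg,qvogw,zgdhk] -> 8 lines: fdx sekop qyync yuokg qvogw zgdhk mmzof qjyfr
Hunk 5: at line 2 remove [qyync,yuokg,qvogw] add [kgici,rijga,dog] -> 8 lines: fdx sekop kgici rijga dog zgdhk mmzof qjyfr
Hunk 6: at line 4 remove [dog,zgdhk] add [efmb,kwd,mrl] -> 9 lines: fdx sekop kgici rijga efmb kwd mrl mmzof qjyfr
Hunk 7: at line 7 remove [mmzof] add [bst,cyfu,ivmgg] -> 11 lines: fdx sekop kgici rijga efmb kwd mrl bst cyfu ivmgg qjyfr

Answer: fdx
sekop
kgici
rijga
efmb
kwd
mrl
bst
cyfu
ivmgg
qjyfr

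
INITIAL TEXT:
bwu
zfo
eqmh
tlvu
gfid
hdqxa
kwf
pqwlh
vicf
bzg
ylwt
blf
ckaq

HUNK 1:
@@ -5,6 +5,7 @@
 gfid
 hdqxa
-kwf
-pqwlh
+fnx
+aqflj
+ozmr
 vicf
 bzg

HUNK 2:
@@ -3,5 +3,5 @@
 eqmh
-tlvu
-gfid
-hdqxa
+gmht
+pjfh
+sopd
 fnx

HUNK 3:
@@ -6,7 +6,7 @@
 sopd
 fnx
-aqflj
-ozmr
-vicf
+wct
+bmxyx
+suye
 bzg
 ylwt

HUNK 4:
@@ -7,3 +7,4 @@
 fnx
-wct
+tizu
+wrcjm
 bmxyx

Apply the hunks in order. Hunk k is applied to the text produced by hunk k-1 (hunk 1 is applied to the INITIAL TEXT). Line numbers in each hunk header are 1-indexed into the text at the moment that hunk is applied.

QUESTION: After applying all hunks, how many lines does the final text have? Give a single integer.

Hunk 1: at line 5 remove [kwf,pqwlh] add [fnx,aqflj,ozmr] -> 14 lines: bwu zfo eqmh tlvu gfid hdqxa fnx aqflj ozmr vicf bzg ylwt blf ckaq
Hunk 2: at line 3 remove [tlvu,gfid,hdqxa] add [gmht,pjfh,sopd] -> 14 lines: bwu zfo eqmh gmht pjfh sopd fnx aqflj ozmr vicf bzg ylwt blf ckaq
Hunk 3: at line 6 remove [aqflj,ozmr,vicf] add [wct,bmxyx,suye] -> 14 lines: bwu zfo eqmh gmht pjfh sopd fnx wct bmxyx suye bzg ylwt blf ckaq
Hunk 4: at line 7 remove [wct] add [tizu,wrcjm] -> 15 lines: bwu zfo eqmh gmht pjfh sopd fnx tizu wrcjm bmxyx suye bzg ylwt blf ckaq
Final line count: 15

Answer: 15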